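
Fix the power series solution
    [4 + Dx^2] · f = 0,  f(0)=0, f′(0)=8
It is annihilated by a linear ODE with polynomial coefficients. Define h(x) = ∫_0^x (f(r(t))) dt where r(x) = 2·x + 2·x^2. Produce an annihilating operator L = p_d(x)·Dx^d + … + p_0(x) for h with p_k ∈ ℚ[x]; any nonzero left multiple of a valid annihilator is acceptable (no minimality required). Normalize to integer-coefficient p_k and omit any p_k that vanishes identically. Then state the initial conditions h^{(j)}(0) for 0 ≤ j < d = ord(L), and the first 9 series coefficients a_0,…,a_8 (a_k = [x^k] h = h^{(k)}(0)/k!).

f: a_k = 0, 8, 0, -16/3, 0, 16/15, 0, -32/315, 0, …
Change of var in L_f (x↦r) gives L₀.
Integrate: L := L₀·Dx.
L = (16 + 96·x + 192·x^2 + 128·x^3)·Dx - 2·Dx^2 + (1 + 2·x)·Dx^3  (order 3).
h: a_k = 0, 0, 8, 16/3, -32/3, -128/5, -704/45, 128/7, 12928/315, …
ICs: h(0) = 0, h′(0) = 0, h′′(0) = 16.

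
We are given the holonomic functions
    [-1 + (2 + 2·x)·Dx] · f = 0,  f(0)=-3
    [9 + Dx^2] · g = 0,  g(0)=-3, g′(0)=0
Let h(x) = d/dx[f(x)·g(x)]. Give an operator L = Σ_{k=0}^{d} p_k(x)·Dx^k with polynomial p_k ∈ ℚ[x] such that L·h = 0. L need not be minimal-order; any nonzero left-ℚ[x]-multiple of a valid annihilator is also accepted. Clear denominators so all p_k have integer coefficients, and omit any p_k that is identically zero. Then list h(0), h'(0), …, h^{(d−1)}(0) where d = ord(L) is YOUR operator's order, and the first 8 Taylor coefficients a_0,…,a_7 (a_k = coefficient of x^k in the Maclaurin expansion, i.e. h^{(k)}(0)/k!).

L = (551 + 1968·x + 2712·x^2 + 1728·x^3 + 432·x^4) + (-44 - 140·x - 144·x^2 - 48·x^3)·Dx + (52 + 200·x + 292·x^2 + 192·x^3 + 48·x^4)·Dx^2  (order 2).
h: a_k = 9/2, -333/4, -945/16, 4491/32, 16515/256, -176823/2560, -259497/10240, 2442609/143360, …
ICs: h(0) = 9/2, h′(0) = -333/4.

f: a_k = -3, -3/2, 3/8, -3/16, 15/128, -21/256, 63/1024, -99/2048, …
g: a_k = -3, 0, 27/2, 0, -81/8, 0, 243/80, 0, …
Sym-product of L_f,L_g gives L₀ (≤ ord 2).
Differentiate: ansatz ord ≤ ord L₀ ⇒ L.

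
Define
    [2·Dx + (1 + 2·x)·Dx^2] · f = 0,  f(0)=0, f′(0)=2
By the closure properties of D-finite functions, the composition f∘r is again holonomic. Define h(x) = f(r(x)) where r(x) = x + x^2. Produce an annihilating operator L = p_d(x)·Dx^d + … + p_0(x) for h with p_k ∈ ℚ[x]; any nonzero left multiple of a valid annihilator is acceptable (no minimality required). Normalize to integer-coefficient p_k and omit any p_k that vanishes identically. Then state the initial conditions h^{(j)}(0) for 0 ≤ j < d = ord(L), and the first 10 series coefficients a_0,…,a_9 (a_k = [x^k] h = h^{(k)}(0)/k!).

L = (4·x + 4·x^2)·Dx + (1 + 4·x + 6·x^2 + 4·x^3)·Dx^2  (order 2).
h: a_k = 0, 2, 0, -4/3, 2, -8/5, 0, 16/7, -4, 32/9, …
ICs: h(0) = 0, h′(0) = 2.

f: a_k = 0, 2, -2, 8/3, -4, 32/5, -32/3, 128/7, -32, 512/9, …
f∘r: x↦r, Dx↦Dx/r' in L_f ⇒ L₀.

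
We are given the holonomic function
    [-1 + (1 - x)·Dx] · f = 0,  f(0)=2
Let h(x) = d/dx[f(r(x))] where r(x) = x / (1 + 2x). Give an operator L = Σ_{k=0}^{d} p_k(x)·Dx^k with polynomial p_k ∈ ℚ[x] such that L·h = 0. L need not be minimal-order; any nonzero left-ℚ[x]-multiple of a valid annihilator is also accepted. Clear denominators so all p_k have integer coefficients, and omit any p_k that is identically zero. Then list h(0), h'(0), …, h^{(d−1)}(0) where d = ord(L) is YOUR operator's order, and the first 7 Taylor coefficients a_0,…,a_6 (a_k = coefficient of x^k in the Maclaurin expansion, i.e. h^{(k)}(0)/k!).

f: a_k = 2, 2, 2, 2, 2, 2, 2, …
Change of var in L_f (x↦r) gives L₀.
h₀' ⇒ L via d/dx closure of L₀.
L = -4 + (-2 - 2·x)·Dx  (order 1).
h: a_k = 2, -4, 6, -8, 10, -12, 14, …
ICs: h(0) = 2.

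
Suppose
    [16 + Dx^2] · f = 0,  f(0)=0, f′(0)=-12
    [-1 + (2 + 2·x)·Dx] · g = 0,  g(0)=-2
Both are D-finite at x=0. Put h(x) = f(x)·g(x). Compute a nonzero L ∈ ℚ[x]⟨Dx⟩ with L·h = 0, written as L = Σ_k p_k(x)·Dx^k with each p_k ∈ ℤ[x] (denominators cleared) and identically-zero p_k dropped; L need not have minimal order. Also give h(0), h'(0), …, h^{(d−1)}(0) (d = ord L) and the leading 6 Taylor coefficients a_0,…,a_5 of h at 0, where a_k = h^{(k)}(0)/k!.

f: a_k = 0, -12, 0, 32, 0, -128/5, …
g: a_k = -2, -1, 1/4, -1/8, 5/64, -7/128, …
Sym-product of L_f,L_g gives L₀ (≤ ord 2).
L = (67 + 128·x + 64·x^2) + (-4 - 4·x)·Dx + (4 + 8·x + 4·x^2)·Dx^2  (order 2).
h: a_k = 0, 24, 12, -67, -61/2, 4661/80, …
ICs: h(0) = 0, h′(0) = 24.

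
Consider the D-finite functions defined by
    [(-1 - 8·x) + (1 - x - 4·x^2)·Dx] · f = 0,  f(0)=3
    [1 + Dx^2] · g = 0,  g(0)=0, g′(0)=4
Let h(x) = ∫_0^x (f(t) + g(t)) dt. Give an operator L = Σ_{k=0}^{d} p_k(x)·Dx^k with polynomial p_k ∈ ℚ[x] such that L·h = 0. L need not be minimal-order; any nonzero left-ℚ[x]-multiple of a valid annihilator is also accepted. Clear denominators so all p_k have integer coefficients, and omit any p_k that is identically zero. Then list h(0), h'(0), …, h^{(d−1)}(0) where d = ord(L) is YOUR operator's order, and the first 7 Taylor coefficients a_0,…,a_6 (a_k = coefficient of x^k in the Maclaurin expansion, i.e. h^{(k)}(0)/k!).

f: a_k = 3, 3, 15, 27, 87, 195, 543, …
g: a_k = 0, 4, 0, -2/3, 0, 1/30, 0, …
L₀ := lclm(L_f,L_g); ord L₀ ≤ 1+2.
Integrate: L := L₀·Dx.
L = (55 + 486·x + 553·x^2 + 1488·x^3 + 80·x^4 + 128·x^5)·Dx + (-11 - 11·x - 23·x^2 + 169·x^3 + 348·x^4 + 48·x^5 + 64·x^6)·Dx^2 + (55 + 486·x + 553·x^2 + 1488·x^3 + 80·x^4 + 128·x^5)·Dx^3 + (-11 - 11·x - 23·x^2 + 169·x^3 + 348·x^4 + 48·x^5 + 64·x^6)·Dx^4  (order 4).
h: a_k = 0, 3, 7/2, 5, 79/12, 87/5, 5851/180, …
ICs: h(0) = 0, h′(0) = 3, h′′(0) = 7, h′′′(0) = 30.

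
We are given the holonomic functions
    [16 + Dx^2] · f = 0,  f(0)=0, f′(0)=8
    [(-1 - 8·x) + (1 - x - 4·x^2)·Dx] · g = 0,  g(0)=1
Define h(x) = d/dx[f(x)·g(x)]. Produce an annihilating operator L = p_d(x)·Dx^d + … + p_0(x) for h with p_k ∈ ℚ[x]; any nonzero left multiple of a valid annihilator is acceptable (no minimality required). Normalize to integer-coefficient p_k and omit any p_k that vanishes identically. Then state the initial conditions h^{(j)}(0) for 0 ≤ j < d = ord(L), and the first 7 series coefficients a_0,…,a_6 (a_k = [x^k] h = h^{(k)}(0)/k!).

f: a_k = 0, 8, 0, -64/3, 0, 256/15, 0, …
g: a_k = 1, 1, 5, 9, 29, 65, 181, …
L₀ := L_f ⊗_s L_g (sym. prod.), ord ≤ 2.
Derive L from L₀ (diff closure).
L = (-12 - 64·x - 224·x^2 + 256·x^3 + 512·x^4) + (-1 - 4·x + 48·x^2 + 128·x^3)·Dx + (1 - 3·x - 10·x^2 + 16·x^3 + 32·x^4)·Dx^2  (order 2).
h: a_k = 8, 16, 56, 608/3, 712, 10352/5, 286072/45, …
ICs: h(0) = 8, h′(0) = 16.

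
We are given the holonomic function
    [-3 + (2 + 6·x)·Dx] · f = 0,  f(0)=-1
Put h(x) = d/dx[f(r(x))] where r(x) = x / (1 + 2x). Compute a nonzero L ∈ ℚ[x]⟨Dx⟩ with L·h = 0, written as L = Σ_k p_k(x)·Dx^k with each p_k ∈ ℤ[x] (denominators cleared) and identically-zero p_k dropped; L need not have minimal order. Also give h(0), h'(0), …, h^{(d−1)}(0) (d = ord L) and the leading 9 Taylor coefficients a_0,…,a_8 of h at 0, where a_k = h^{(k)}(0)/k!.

L = (-11 - 40·x) + (-2 - 14·x - 20·x^2)·Dx  (order 1).
h: a_k = -3/2, 33/4, -585/16, 4965/32, -169545/256, 1477503/512, -26328981/2048, 239121645/4096, -17638985385/65536, …
ICs: h(0) = -3/2.

f: a_k = -1, -3/2, 9/8, -27/16, 405/128, -1701/256, 15309/1024, -72171/2048, 2814669/32768, …
Change of var in L_f (x↦r) gives L₀.
h₀' ⇒ L via d/dx closure of L₀.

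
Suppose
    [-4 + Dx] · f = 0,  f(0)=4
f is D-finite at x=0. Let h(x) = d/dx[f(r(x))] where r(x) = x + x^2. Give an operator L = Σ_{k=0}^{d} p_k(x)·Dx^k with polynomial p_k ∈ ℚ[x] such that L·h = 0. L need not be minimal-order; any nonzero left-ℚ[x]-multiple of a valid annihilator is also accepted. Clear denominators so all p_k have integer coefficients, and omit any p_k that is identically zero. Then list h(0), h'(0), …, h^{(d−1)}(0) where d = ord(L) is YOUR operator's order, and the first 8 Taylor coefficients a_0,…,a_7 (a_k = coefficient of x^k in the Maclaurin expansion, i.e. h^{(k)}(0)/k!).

L = (6 + 16·x + 16·x^2) + (-1 - 2·x)·Dx  (order 1).
h: a_k = 16, 96, 320, 2432/3, 1664, 44288/15, 208384/45, 46080/7, …
ICs: h(0) = 16.

f: a_k = 4, 16, 32, 128/3, 128/3, 512/15, 1024/45, 4096/315, …
h₀=f(r): pull back L_f along r ⇒ L₀.
h=h₀': d/dx-closure on L₀ ⇒ L.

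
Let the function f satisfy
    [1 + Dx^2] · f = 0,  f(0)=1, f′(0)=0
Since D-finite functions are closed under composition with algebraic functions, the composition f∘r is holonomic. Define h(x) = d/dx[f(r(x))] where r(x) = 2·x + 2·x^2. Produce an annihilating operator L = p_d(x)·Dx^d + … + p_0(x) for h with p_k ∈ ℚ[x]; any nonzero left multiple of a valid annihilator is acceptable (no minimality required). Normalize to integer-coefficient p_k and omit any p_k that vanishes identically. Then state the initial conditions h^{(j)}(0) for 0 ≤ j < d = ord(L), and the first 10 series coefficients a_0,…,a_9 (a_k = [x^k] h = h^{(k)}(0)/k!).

L = (16 + 32·x + 96·x^2 + 128·x^3 + 64·x^4) + (-6 - 12·x)·Dx + (1 + 4·x + 4·x^2)·Dx^2  (order 2).
h: a_k = 0, -4, -12, -16/3, 40/3, 352/15, 224/15, -1664/315, -544/35, -32768/2835, …
ICs: h(0) = 0, h′(0) = -4.

f: a_k = 1, 0, -1/2, 0, 1/24, 0, -1/720, 0, 1/40320, 0, …
Change of var in L_f (x↦r) gives L₀.
Differentiate: ansatz ord ≤ ord L₀ ⇒ L.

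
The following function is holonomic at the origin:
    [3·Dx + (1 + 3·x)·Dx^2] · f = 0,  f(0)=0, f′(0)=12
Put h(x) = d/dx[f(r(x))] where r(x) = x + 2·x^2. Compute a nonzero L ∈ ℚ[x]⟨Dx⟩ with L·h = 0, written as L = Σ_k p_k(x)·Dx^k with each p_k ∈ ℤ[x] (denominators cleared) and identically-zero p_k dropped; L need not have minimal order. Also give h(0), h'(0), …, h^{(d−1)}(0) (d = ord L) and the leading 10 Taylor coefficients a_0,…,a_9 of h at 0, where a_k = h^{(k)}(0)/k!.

f: a_k = 0, 12, -18, 36, -81, 972/5, -486, 8748/7, -6561/2, 8748, …
L₀ from L_f via x↦r, Dx↦r'^{-1}Dx.
h=h₀': d/dx-closure on L₀ ⇒ L.
L = (-1 + 12·x + 24·x^2) + (1 + 7·x + 18·x^2 + 24·x^3)·Dx  (order 1).
h: a_k = 12, 12, -108, 252, -108, -1188, 4212, -5508, -8748, 59292, …
ICs: h(0) = 12.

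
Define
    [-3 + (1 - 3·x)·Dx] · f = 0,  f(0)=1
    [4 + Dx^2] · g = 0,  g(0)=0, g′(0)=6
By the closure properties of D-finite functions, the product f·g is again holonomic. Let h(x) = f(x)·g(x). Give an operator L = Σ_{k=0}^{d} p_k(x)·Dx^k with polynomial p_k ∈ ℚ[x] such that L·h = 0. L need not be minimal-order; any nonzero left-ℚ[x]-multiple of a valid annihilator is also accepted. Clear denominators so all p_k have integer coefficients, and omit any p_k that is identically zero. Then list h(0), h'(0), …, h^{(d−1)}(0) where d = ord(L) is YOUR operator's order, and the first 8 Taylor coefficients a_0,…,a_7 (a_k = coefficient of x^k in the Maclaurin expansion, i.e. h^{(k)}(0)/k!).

L = (-4 + 12·x) + 6·Dx + (-1 + 3·x)·Dx^2  (order 2).
h: a_k = 0, 6, 18, 50, 150, 2254/5, 6762/5, 425998/105, …
ICs: h(0) = 0, h′(0) = 6.

f: a_k = 1, 3, 9, 27, 81, 243, 729, 2187, …
g: a_k = 0, 6, 0, -4, 0, 4/5, 0, -8/105, …
Sym-product of L_f,L_g gives L₀ (≤ ord 2).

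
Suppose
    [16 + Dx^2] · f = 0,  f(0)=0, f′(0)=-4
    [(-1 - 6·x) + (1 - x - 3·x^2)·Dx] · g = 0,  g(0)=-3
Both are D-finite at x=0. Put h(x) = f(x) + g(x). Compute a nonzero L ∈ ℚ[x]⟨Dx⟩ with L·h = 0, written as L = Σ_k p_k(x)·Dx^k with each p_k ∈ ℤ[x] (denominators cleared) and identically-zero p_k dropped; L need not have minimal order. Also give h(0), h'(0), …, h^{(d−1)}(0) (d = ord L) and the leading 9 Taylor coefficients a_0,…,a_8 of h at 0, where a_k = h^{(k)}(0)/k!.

L = (-464 - 2816·x - 416·x^2 - 2112·x^3 - 5760·x^4 - 6912·x^5) + (192 - 304·x - 672·x^2 + 1312·x^3 + 1008·x^4 - 3456·x^5 - 3456·x^6)·Dx + (-29 - 176·x - 26·x^2 - 132·x^3 - 360·x^4 - 432·x^5)·Dx^2 + (12 - 19·x - 42·x^2 + 82·x^3 + 63·x^4 - 216·x^5 - 216·x^6)·Dx^3  (order 3).
h: a_k = -3, -7, -12, -31/3, -57, -1928/15, -291, -204041/315, -1524, …
ICs: h(0) = -3, h′(0) = -7, h′′(0) = -24.

f: a_k = 0, -4, 0, 32/3, 0, -128/15, 0, 1024/315, 0, …
g: a_k = -3, -3, -12, -21, -57, -120, -291, -651, -1524, …
f+g: L₀ = lclm(L_f,L_g), ord ≤ 2+1.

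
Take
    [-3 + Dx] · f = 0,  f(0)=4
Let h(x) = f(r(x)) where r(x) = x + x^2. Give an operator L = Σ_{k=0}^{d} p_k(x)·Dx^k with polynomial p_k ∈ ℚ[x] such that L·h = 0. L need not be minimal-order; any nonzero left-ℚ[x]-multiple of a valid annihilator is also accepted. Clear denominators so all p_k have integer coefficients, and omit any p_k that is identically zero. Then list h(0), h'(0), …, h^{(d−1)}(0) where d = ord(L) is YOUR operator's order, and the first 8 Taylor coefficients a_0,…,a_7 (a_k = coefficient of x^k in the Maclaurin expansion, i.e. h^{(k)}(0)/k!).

f: a_k = 4, 12, 18, 18, 27/2, 81/10, 81/20, 243/140, …
Change of var in L_f (x↦r) gives L₀.
L = (-3 - 6·x) + Dx  (order 1).
h: a_k = 4, 12, 30, 54, 171/2, 1161/10, 2871/20, 4509/28, …
ICs: h(0) = 4.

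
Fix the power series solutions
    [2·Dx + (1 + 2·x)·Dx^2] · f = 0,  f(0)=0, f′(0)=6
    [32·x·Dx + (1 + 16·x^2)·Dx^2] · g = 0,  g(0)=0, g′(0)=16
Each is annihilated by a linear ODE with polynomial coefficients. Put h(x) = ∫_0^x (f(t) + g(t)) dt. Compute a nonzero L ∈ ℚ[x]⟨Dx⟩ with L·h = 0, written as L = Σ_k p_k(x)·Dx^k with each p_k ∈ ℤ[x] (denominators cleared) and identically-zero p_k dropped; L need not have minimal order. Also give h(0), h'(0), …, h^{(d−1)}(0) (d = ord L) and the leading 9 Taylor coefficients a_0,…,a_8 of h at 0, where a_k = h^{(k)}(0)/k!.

L = (-32 - 192·x + 1536·x^2 + 1024·x^3)·Dx^2 + (-20 - 64·x + 576·x^2 + 3072·x^3 + 2048·x^4)·Dx^3 + (-1 + 14·x + 32·x^2 + 256·x^3 + 768·x^4 + 512·x^5)·Dx^4  (order 4).
h: a_k = 0, 0, 11, -2, -58/3, -12/5, 2096/15, -32/7, -8144/7, …
ICs: h(0) = 0, h′(0) = 0, h′′(0) = 22, h′′′(0) = -12.

f: a_k = 0, 6, -6, 8, -12, 96/5, -32, 384/7, -96, …
g: a_k = 0, 16, 0, -256/3, 0, 4096/5, 0, -65536/7, 0, …
f+g: L₀ = lclm(L_f,L_g), ord ≤ 2+2.
Integrate: L := L₀·Dx.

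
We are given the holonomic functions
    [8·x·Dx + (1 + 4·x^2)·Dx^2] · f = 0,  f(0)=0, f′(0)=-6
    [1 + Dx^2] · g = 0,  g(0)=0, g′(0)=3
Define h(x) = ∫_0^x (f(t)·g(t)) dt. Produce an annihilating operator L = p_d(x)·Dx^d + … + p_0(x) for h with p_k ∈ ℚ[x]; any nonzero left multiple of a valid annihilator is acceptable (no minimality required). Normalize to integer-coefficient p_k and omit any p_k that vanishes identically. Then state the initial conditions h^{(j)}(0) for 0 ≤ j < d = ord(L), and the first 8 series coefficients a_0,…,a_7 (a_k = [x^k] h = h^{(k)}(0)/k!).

f: a_k = 0, -6, 0, 8, 0, -96/5, 0, 384/7, …
g: a_k = 0, 3, 0, -1/2, 0, 1/40, 0, -1/1680, …
h₀=f·g: eliminate ⇒ L₀, order ≤ 2·2.
Integrate: L := L₀·Dx.
L = (85 + 944·x^2 + 416·x^4 + 256·x^6 + 256·x^8)·Dx + (144·x + 704·x^3 + 768·x^5 + 1024·x^7)·Dx^2 + (90 + 992·x^2 + 576·x^4 + 512·x^6 + 512·x^8)·Dx^3 + (144·x + 704·x^3 + 768·x^5 + 1024·x^7)·Dx^4 + (5 + 48·x^2 + 160·x^4 + 256·x^6 + 256·x^8)·Dx^5  (order 5).
h: a_k = 0, 0, 0, -6, 0, 27/5, 0, -247/28, …
ICs: h(0) = 0, h′(0) = 0, h′′(0) = 0, h′′′(0) = -36, h′′′′(0) = 0.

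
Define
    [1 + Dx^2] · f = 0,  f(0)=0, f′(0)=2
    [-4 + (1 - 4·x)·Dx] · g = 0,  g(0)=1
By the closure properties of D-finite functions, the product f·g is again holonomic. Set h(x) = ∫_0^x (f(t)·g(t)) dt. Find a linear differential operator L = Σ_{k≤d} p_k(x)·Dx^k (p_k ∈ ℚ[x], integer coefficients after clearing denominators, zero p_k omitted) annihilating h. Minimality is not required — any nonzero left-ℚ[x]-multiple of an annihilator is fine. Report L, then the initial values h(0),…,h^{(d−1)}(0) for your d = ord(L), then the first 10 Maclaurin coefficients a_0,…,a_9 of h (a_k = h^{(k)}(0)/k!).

L = (-1 + 4·x)·Dx + 8·Dx^2 + (-1 + 4·x)·Dx^3  (order 3).
h: a_k = 0, 0, 1, 8/3, 95/12, 76/3, 30401/360, 4343/15, 20429471/20160, 20429471/5670, …
ICs: h(0) = 0, h′(0) = 0, h′′(0) = 2.

f: a_k = 0, 2, 0, -1/3, 0, 1/60, 0, -1/2520, 0, 1/181440, …
g: a_k = 1, 4, 16, 64, 256, 1024, 4096, 16384, 65536, 262144, …
f·g: L₀ = L_f ⊗_s L_g, ord ≤ 2·1.
h=∫₀ˣh₀: take L = L₀·Dx.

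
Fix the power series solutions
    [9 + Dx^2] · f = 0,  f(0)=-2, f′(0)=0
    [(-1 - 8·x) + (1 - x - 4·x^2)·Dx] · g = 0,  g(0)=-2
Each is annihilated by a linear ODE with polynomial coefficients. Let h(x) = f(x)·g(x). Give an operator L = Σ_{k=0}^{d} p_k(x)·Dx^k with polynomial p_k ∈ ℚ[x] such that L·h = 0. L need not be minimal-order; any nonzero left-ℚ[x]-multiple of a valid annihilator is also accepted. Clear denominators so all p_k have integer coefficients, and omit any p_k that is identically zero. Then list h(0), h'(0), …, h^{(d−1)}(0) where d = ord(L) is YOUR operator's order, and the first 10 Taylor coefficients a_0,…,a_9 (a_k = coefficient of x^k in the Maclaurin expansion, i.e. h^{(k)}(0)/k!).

f: a_k = -2, 0, 9, 0, -27/4, 0, 81/40, 0, -729/2240, 0, …
g: a_k = -2, -2, -10, -18, -58, -130, -362, -882, -2330, -5858, …
h₀=f·g: eliminate ⇒ L₀, order ≤ 2·1.
L = (-1 + 9·x + 36·x^2) + (2 + 16·x)·Dx + (-1 + x + 4·x^2)·Dx^2  (order 2).
h: a_k = 4, 4, 2, 18, 79/2, 223/2, 5309/20, 14229/20, 1986769/1120, 1034813/224, …
ICs: h(0) = 4, h′(0) = 4.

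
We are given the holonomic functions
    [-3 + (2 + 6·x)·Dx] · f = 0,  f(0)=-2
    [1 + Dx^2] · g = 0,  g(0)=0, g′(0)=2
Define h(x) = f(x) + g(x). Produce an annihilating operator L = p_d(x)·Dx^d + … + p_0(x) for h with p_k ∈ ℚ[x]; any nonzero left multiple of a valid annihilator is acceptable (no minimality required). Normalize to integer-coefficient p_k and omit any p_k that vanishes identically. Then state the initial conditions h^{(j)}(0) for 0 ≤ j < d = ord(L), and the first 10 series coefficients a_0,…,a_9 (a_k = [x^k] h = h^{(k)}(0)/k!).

L = (-93 - 72·x - 108·x^2) + (-10 + 18·x + 216·x^2 + 216·x^3)·Dx + (-93 - 72·x - 108·x^2)·Dx^2 + (-10 + 18·x + 216·x^2 + 216·x^3)·Dx^3  (order 3).
h: a_k = -2, -1, 9/4, -89/24, 405/64, -25483/1920, 15309/512, -22733993/322560, 2814669/16384, -39897932563/92897280, …
ICs: h(0) = -2, h′(0) = -1, h′′(0) = 9/2.

f: a_k = -2, -3, 9/4, -27/8, 405/64, -1701/128, 15309/512, -72171/1024, 2814669/16384, -14073345/32768, …
g: a_k = 0, 2, 0, -1/3, 0, 1/60, 0, -1/2520, 0, 1/181440, …
Sum ⇒ L₀ = lclm(L_f,L_g) in ℚ(x)⟨Dx⟩.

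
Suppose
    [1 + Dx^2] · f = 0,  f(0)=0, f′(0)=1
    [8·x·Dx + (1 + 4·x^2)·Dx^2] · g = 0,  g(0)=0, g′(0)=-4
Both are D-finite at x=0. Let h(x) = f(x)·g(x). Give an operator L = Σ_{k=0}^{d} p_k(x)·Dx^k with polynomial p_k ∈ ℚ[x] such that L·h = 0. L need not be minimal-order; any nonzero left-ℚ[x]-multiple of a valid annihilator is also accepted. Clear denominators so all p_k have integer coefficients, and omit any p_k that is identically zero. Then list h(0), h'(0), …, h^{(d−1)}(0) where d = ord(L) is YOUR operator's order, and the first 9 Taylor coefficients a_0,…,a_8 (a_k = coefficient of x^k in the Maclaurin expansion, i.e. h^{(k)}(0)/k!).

L = (85 + 944·x^2 + 416·x^4 + 256·x^6 + 256·x^8) + (144·x + 704·x^3 + 768·x^5 + 1024·x^7)·Dx + (90 + 992·x^2 + 576·x^4 + 512·x^6 + 512·x^8)·Dx^2 + (144·x + 704·x^3 + 768·x^5 + 1024·x^7)·Dx^3 + (5 + 48·x^2 + 160·x^4 + 256·x^6 + 256·x^8)·Dx^4  (order 4).
h: a_k = 0, 0, -4, 0, 6, 0, -247/18, 0, 155/4, …
ICs: h(0) = 0, h′(0) = 0, h′′(0) = -8, h′′′(0) = 0.

f: a_k = 0, 1, 0, -1/6, 0, 1/120, 0, -1/5040, 0, …
g: a_k = 0, -4, 0, 16/3, 0, -64/5, 0, 256/7, 0, …
Product ⇒ symmetric product L₀, ord ≤ 4.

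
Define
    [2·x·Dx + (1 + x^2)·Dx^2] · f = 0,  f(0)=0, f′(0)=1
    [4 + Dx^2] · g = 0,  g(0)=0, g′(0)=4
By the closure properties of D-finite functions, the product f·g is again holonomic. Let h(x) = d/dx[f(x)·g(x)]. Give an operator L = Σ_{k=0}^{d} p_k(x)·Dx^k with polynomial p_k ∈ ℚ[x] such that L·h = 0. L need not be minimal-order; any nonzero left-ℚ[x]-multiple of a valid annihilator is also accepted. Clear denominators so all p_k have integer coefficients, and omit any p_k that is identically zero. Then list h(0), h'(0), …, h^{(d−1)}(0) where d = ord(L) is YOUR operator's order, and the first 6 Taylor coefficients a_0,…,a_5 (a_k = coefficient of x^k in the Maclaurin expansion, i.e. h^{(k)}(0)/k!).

L = (512 + 1824·x^2 + 2768·x^4 + 1920·x^6 + 912·x^8 + 320·x^10 + 64·x^12) + (248·x + 944·x^3 + 1240·x^5 + 800·x^7 + 320·x^9 + 64·x^11)·Dx + (168 + 652·x^2 + 1080·x^4 + 892·x^6 + 488·x^8 + 176·x^10 + 32·x^12)·Dx^2 + (62·x + 236·x^3 + 310·x^5 + 200·x^7 + 80·x^9 + 16·x^11)·Dx^3 + (10 + 49·x^2 + 97·x^4 + 103·x^6 + 65·x^8 + 24·x^10 + 4·x^12)·Dx^4  (order 4).
h: a_k = 0, 8, 0, -16, 0, 40/3, …
ICs: h(0) = 0, h′(0) = 8, h′′(0) = 0, h′′′(0) = -96.

f: a_k = 0, 1, 0, -1/3, 0, 1/5, …
g: a_k = 0, 4, 0, -8/3, 0, 8/15, …
f·g: L₀ = L_f ⊗_s L_g, ord ≤ 2·2.
Derive L from L₀ (diff closure).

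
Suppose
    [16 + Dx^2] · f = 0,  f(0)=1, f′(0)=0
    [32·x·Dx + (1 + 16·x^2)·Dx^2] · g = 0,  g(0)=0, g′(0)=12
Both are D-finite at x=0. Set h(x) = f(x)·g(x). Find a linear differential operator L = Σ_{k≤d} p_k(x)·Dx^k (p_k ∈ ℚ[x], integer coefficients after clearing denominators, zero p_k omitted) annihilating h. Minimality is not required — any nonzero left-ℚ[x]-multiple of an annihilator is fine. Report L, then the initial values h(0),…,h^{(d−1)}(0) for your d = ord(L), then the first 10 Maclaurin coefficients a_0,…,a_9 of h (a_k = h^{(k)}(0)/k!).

L = (1280 + 53248·x^2 + 360448·x^4 + 2097152·x^6 + 8388608·x^8) + (1536·x + 40960·x^3 + 393216·x^5 + 2097152·x^7)·Dx + (96 + 4096·x^2 + 36864·x^4 + 262144·x^6 + 1048576·x^8)·Dx^2 + (96·x + 2560·x^3 + 24576·x^5 + 131072·x^7)·Dx^3 + (1 + 48·x^2 + 896·x^4 + 8192·x^6 + 32768·x^8)·Dx^4  (order 4).
h: a_k = 0, 12, 0, -160, 0, 6272/5, 0, -1332224/105, 0, 47405056/315, …
ICs: h(0) = 0, h′(0) = 12, h′′(0) = 0, h′′′(0) = -960.

f: a_k = 1, 0, -8, 0, 32/3, 0, -256/45, 0, 512/315, 0, …
g: a_k = 0, 12, 0, -64, 0, 3072/5, 0, -49152/7, 0, 262144/3, …
Sym-product of L_f,L_g gives L₀ (≤ ord 4).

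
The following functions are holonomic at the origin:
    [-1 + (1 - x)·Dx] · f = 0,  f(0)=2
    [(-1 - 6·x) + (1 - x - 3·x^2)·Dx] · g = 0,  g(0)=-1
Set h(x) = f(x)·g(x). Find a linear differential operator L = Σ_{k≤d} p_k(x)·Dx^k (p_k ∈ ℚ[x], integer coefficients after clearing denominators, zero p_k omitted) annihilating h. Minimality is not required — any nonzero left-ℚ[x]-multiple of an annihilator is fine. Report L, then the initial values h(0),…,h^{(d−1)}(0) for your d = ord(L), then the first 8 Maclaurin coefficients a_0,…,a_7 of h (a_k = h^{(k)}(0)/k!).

L = (-2 - 4·x + 9·x^2) + (1 - 2·x - 2·x^2 + 3·x^3)·Dx  (order 1).
h: a_k = -2, -4, -12, -26, -64, -144, -338, -772, …
ICs: h(0) = -2.

f: a_k = 2, 2, 2, 2, 2, 2, 2, 2, …
g: a_k = -1, -1, -4, -7, -19, -40, -97, -217, …
Product ⇒ symmetric product L₀, ord ≤ 1.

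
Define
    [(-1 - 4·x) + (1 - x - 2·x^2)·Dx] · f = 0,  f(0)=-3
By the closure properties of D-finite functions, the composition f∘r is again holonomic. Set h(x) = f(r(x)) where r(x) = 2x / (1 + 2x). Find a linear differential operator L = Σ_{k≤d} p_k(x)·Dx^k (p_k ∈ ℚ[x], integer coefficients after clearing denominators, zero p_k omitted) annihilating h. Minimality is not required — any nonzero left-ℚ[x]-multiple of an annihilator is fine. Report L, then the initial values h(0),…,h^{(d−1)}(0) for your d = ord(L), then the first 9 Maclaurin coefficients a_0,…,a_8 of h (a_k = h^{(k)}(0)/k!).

f: a_k = -3, -3, -9, -15, -33, -63, -129, -255, -513, …
h₀=f(r): pull back L_f along r ⇒ L₀.
L = (2 + 20·x) + (-1 - 4·x + 4·x^2 + 16·x^3)·Dx  (order 1).
h: a_k = -3, -6, -24, 0, -192, 384, -2304, 7680, -33792, …
ICs: h(0) = -3.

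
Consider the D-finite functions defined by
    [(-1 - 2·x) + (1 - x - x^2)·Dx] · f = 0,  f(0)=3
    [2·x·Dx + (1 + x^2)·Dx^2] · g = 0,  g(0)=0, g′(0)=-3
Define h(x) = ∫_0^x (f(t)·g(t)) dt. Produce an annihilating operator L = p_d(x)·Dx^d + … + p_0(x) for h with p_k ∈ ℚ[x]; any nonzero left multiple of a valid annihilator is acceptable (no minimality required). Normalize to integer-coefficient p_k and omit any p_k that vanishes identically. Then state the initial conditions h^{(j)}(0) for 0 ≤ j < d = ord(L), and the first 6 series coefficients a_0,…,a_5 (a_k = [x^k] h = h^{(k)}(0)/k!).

L = (2 + 2·x + 6·x^2)·Dx + (2 + 2·x + 4·x^2 + 6·x^3)·Dx^2 + (-1 + x + x^3 + x^4)·Dx^3  (order 3).
h: a_k = 0, 0, -9/2, -3, -15/4, -24/5, …
ICs: h(0) = 0, h′(0) = 0, h′′(0) = -9.

f: a_k = 3, 3, 6, 9, 15, 24, …
g: a_k = 0, -3, 0, 1, 0, -3/5, …
L₀ := L_f ⊗_s L_g (sym. prod.), ord ≤ 2.
h=∫h₀ ⇒ L = L₀·Dx.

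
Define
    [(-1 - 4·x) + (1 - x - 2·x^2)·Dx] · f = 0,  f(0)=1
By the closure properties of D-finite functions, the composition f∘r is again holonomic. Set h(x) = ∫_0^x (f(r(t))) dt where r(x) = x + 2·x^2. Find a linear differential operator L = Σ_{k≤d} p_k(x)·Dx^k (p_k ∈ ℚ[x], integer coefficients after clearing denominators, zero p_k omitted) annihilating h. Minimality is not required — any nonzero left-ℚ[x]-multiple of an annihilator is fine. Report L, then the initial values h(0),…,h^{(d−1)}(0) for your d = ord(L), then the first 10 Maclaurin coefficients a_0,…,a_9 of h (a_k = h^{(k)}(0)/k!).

L = (1 + 8·x + 24·x^2 + 32·x^3)·Dx + (-1 + x + 4·x^2 + 8·x^3 + 8·x^4)·Dx^2  (order 2).
h: a_k = 0, 1, 1/2, 5/3, 17/4, 53/5, 169/6, 557/7, 1793/8, 5797/9, …
ICs: h(0) = 0, h′(0) = 1.

f: a_k = 1, 1, 3, 5, 11, 21, 43, 85, 171, 341, …
Change of var in L_f (x↦r) gives L₀.
∫: right-multiply L₀ by Dx.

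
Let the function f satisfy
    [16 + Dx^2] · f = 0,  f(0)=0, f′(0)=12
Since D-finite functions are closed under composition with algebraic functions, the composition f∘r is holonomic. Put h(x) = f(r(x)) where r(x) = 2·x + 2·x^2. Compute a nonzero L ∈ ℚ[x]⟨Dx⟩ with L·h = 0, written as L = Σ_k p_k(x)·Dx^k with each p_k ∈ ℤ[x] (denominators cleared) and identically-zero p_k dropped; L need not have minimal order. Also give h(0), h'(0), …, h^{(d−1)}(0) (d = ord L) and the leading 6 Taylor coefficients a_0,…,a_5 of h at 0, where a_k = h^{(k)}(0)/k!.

f: a_k = 0, 12, 0, -32, 0, 128/5, …
Substitute x→r, Dx→(1/r')Dx; clear ⇒ L₀.
L = (64 + 384·x + 768·x^2 + 512·x^3) - 2·Dx + (1 + 2·x)·Dx^2  (order 2).
h: a_k = 0, 24, 24, -256, -768, 256/5, …
ICs: h(0) = 0, h′(0) = 24.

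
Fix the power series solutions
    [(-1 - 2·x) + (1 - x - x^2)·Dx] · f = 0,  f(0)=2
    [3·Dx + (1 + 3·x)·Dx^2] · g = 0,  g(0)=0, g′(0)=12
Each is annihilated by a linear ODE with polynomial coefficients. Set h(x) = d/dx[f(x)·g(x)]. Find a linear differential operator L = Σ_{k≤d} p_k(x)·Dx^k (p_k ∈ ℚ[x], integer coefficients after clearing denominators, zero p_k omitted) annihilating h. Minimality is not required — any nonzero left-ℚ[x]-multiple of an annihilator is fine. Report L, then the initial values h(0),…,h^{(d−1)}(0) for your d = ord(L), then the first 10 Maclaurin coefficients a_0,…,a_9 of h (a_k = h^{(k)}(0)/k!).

L = (102 + 270·x + 324·x^2) + (-3 + 93·x + 324·x^2 + 252·x^3)·Dx + (-5 - 22·x - 4·x^2 + 63·x^3 + 36·x^4)·Dx^2  (order 2).
h: a_k = 24, -24, 252, -360, 1914, -20376/5, 77106/5, -1410408/35, 923697/7, -2633016/7, …
ICs: h(0) = 24, h′(0) = -24.

f: a_k = 2, 2, 4, 6, 10, 16, 26, 42, 68, 110, …
g: a_k = 0, 12, -18, 36, -81, 972/5, -486, 8748/7, -6561/2, 8748, …
Product ⇒ symmetric product L₀, ord ≤ 2.
h₀' ⇒ L via d/dx closure of L₀.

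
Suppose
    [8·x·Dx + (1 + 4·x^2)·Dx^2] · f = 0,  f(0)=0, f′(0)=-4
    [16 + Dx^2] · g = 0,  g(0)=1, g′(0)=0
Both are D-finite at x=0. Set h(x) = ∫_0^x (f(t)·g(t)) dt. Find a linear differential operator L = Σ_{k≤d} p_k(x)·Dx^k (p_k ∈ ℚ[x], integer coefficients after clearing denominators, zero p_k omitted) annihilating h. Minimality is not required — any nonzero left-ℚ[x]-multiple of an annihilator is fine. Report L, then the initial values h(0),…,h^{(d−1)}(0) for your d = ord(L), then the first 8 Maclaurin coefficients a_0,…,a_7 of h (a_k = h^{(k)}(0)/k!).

L = (2560 + 29696·x^2 + 118784·x^4 + 262144·x^6 + 262144·x^8)·Dx + (1536·x + 14336·x^3 + 49152·x^5 + 65536·x^7)·Dx^2 + (240 + 3008·x^2 + 13824·x^4 + 32768·x^6 + 32768·x^8)·Dx^3 + (96·x + 896·x^3 + 3072·x^5 + 4096·x^7)·Dx^4 + (5 + 72·x^2 + 400·x^4 + 1024·x^6 + 1024·x^8)·Dx^5  (order 5).
h: a_k = 0, 0, -2, 0, 28/3, 0, -736/45, 0, …
ICs: h(0) = 0, h′(0) = 0, h′′(0) = -4, h′′′(0) = 0, h′′′′(0) = 224.

f: a_k = 0, -4, 0, 16/3, 0, -64/5, 0, 256/7, …
g: a_k = 1, 0, -8, 0, 32/3, 0, -256/45, 0, …
L₀ := L_f ⊗_s L_g (sym. prod.), ord ≤ 4.
h=∫₀ˣh₀: take L = L₀·Dx.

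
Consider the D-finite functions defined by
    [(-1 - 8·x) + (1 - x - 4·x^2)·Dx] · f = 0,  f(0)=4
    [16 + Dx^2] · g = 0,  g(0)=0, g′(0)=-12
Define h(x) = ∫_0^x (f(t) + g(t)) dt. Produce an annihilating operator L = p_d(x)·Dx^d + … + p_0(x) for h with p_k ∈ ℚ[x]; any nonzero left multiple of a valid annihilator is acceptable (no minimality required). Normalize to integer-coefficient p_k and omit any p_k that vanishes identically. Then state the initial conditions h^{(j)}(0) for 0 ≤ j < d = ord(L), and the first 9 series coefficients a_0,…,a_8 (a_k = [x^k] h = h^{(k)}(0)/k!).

L = (560 + 4608·x + 1664·x^2 + 6144·x^3 + 10240·x^4 + 16384·x^5)·Dx + (-208 + 272·x + 896·x^2 - 1408·x^3 - 1536·x^4 + 6144·x^5 + 8192·x^6)·Dx^2 + (35 + 288·x + 104·x^2 + 384·x^3 + 640·x^4 + 1024·x^5)·Dx^3 + (-13 + 17·x + 56·x^2 - 88·x^3 - 96·x^4 + 384·x^5 + 512·x^6)·Dx^4  (order 4).
h: a_k = 0, 4, -4, 20/3, 17, 116/5, 586/15, 724/7, 46561/210, …
ICs: h(0) = 0, h′(0) = 4, h′′(0) = -8, h′′′(0) = 40.

f: a_k = 4, 4, 20, 36, 116, 260, 724, 1764, 4660, …
g: a_k = 0, -12, 0, 32, 0, -128/5, 0, 1024/105, 0, …
h₀=f+g: left-lcm gives L₀, ord ≤ 3.
h=∫h₀ ⇒ L = L₀·Dx.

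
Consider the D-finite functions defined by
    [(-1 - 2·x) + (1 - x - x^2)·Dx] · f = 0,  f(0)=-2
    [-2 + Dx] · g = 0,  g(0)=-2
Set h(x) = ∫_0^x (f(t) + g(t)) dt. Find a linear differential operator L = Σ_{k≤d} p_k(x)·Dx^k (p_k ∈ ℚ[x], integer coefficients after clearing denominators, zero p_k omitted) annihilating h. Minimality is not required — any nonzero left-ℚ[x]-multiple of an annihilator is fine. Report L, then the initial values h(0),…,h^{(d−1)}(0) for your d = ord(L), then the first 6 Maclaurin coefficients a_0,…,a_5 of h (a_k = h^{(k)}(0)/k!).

L = (-4 - 8·x - 24·x^2 - 8·x^3)·Dx + (14·x + 10·x^2 - 8·x^3 - 4·x^4)·Dx^2 + (1 - 5·x + x^2 + 6·x^3 + 2·x^4)·Dx^3  (order 3).
h: a_k = 0, -4, -3, -8/3, -13/6, -34/15, …
ICs: h(0) = 0, h′(0) = -4, h′′(0) = -6.

f: a_k = -2, -2, -4, -6, -10, -16, …
g: a_k = -2, -4, -4, -8/3, -4/3, -8/15, …
f+g: L₀ = lclm(L_f,L_g), ord ≤ 1+1.
∫: right-multiply L₀ by Dx.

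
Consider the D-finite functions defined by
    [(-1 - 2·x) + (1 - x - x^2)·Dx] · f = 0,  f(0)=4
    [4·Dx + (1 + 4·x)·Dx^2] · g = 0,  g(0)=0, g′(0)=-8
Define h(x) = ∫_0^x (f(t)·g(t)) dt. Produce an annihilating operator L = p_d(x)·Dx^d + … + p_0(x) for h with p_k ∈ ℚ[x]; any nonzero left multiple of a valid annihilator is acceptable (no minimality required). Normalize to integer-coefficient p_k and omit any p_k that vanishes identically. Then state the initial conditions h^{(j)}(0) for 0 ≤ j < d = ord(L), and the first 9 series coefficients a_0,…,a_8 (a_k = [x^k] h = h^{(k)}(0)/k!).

L = (6 + 16·x)·Dx + (-2 + 16·x + 20·x^2)·Dx^2 + (-1 - 3·x + 5·x^2 + 4·x^3)·Dx^3  (order 3).
h: a_k = 0, 0, -16, 32/3, -128/3, 224/3, -10768/45, 65984/105, -68956/35, …
ICs: h(0) = 0, h′(0) = 0, h′′(0) = -32.

f: a_k = 4, 4, 8, 12, 20, 32, 52, 84, 136, …
g: a_k = 0, -8, 16, -128/3, 128, -2048/5, 4096/3, -32768/7, 16384, …
Product ⇒ symmetric product L₀, ord ≤ 2.
h=∫₀ˣh₀: take L = L₀·Dx.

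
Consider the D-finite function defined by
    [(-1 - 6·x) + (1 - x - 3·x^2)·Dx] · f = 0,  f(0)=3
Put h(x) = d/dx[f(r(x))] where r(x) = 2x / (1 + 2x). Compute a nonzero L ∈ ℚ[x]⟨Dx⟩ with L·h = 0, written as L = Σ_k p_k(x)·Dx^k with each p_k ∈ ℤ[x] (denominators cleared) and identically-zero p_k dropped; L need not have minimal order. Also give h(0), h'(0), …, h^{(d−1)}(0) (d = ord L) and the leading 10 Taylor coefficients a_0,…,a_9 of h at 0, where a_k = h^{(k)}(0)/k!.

L = (12 + 72·x + 576·x^2 + 672·x^3) + (-1 - 18·x - 48·x^2 + 136·x^3 + 336·x^4)·Dx  (order 1).
h: a_k = 6, 72, 0, 1728, -4320, 41472, -169344, 1050624, -4976640, 26818560, …
ICs: h(0) = 6.

f: a_k = 3, 3, 12, 21, 57, 120, 291, 651, 1524, 3477, …
L₀ from L_f via x↦r, Dx↦r'^{-1}Dx.
Differentiate: ansatz ord ≤ ord L₀ ⇒ L.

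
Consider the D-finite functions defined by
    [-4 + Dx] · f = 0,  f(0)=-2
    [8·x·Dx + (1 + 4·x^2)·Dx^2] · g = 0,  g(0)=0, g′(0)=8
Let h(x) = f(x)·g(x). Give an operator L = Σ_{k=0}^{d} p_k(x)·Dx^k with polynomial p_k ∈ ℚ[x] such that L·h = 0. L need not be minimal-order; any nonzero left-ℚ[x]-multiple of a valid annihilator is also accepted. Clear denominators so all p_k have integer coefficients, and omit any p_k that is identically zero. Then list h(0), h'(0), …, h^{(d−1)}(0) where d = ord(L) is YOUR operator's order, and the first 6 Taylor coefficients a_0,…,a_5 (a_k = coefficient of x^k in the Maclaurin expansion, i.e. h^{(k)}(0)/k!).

f: a_k = -2, -8, -16, -64/3, -64/3, -256/15, …
g: a_k = 0, 8, 0, -32/3, 0, 128/5, …
Product ⇒ symmetric product L₀, ord ≤ 2.
L = (16 - 32·x + 64·x^2) + (-8 + 8·x - 32·x^2)·Dx + (1 + 4·x^2)·Dx^2  (order 2).
h: a_k = 0, -16, -64, -320/3, -256/3, -256/5, …
ICs: h(0) = 0, h′(0) = -16.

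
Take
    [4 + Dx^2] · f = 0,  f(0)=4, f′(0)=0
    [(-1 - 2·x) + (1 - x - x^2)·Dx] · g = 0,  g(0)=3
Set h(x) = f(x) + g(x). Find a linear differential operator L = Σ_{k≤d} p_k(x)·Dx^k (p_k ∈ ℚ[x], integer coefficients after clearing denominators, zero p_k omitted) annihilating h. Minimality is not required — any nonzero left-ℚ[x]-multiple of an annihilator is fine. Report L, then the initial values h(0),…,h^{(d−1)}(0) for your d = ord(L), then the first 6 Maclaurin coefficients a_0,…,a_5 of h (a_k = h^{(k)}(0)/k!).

f: a_k = 4, 0, -8, 0, 8/3, 0, …
g: a_k = 3, 3, 6, 9, 15, 24, …
f+g: L₀ = lclm(L_f,L_g), ord ≤ 2+1.
L = (-44 - 96·x - 32·x^2 - 48·x^3 - 40·x^4 - 16·x^5) + (16 - 20·x - 8·x^2 + 16·x^3 - 12·x^4 - 24·x^5 - 8·x^6)·Dx + (-11 - 24·x - 8·x^2 - 12·x^3 - 10·x^4 - 4·x^5)·Dx^2 + (4 - 5·x - 2·x^2 + 4·x^3 - 3·x^4 - 6·x^5 - 2·x^6)·Dx^3  (order 3).
h: a_k = 7, 3, -2, 9, 53/3, 24, …
ICs: h(0) = 7, h′(0) = 3, h′′(0) = -4.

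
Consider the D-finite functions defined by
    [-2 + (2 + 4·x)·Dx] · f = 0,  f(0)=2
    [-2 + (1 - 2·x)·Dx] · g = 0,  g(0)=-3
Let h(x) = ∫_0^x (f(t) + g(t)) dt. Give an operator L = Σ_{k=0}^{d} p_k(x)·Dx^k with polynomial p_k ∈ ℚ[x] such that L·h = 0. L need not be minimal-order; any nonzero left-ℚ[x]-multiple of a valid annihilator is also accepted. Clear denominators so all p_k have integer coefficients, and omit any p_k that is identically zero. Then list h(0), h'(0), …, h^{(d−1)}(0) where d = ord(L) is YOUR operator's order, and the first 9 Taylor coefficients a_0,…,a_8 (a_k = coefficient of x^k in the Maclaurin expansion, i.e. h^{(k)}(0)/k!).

L = (10 + 12·x)·Dx + (-9 - 28·x - 36·x^2)·Dx^2 + (1 + 6·x - 4·x^2 - 24·x^3)·Dx^3  (order 3).
h: a_k = 0, -1, -2, -13/3, -23/4, -197/20, -377/24, -1557/56, -3039/64, …
ICs: h(0) = 0, h′(0) = -1, h′′(0) = -4.

f: a_k = 2, 2, -1, 1, -5/4, 7/4, -21/8, 33/8, -429/64, …
g: a_k = -3, -6, -12, -24, -48, -96, -192, -384, -768, …
L₀ := lclm(L_f,L_g); ord L₀ ≤ 1+1.
h=∫₀ˣh₀: take L = L₀·Dx.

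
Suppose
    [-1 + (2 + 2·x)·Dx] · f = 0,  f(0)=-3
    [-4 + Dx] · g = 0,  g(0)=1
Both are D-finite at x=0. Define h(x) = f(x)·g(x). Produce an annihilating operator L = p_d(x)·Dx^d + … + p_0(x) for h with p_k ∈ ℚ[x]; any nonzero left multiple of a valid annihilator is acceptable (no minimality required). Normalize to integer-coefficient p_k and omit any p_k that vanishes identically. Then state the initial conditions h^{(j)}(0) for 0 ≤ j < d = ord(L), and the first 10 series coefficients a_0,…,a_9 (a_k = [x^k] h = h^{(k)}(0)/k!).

f: a_k = -3, -3/2, 3/8, -3/16, 15/128, -21/256, 63/1024, -99/2048, 1287/32768, -2145/65536, …
g: a_k = 1, 4, 8, 32/3, 32/3, 128/15, 256/45, 1024/315, 512/315, 2048/2835, …
L₀ := L_f ⊗_s L_g (sym. prod.), ord ≤ 1.
L = (-9 - 8·x) + (2 + 2·x)·Dx  (order 1).
h: a_k = -3, -27/2, -237/8, -683/16, -5841/128, -49553/1280, -417727/15360, -1167969/71680, -29265889/3440640, -243638873/61931520, …
ICs: h(0) = -3.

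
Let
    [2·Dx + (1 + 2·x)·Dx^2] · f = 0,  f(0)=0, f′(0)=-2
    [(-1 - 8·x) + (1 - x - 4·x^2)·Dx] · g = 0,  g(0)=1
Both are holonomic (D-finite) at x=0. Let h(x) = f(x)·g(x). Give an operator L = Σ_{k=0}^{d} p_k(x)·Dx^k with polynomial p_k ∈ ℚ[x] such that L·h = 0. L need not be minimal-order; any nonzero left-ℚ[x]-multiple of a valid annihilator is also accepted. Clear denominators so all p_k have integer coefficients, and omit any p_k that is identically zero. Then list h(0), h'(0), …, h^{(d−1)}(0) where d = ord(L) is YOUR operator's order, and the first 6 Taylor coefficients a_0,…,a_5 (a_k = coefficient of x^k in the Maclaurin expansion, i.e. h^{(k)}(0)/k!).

L = (10 + 32·x) + (22·x + 40·x^2)·Dx + (-1 - x + 6·x^2 + 8·x^3)·Dx^2  (order 2).
h: a_k = 0, -2, 0, -32/3, -20/3, -836/15, …
ICs: h(0) = 0, h′(0) = -2.

f: a_k = 0, -2, 2, -8/3, 4, -32/5, …
g: a_k = 1, 1, 5, 9, 29, 65, …
Sym-product of L_f,L_g gives L₀ (≤ ord 2).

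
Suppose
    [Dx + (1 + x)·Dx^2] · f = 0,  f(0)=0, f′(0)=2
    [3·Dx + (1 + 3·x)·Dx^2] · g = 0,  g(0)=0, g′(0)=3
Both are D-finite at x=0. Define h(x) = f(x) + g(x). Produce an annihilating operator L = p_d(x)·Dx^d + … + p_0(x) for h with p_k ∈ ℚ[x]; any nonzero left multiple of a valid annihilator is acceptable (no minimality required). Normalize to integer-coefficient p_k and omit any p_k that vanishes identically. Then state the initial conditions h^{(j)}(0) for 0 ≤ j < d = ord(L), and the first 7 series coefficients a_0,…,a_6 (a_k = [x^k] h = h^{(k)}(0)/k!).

f: a_k = 0, 2, -1, 2/3, -1/2, 2/5, -1/3, …
g: a_k = 0, 3, -9/2, 9, -81/4, 243/5, -243/2, …
f+g: L₀ = lclm(L_f,L_g), ord ≤ 2+2.
L = 6·Dx + (8 + 12·x)·Dx^2 + (1 + 4·x + 3·x^2)·Dx^3  (order 3).
h: a_k = 0, 5, -11/2, 29/3, -83/4, 49, -731/6, …
ICs: h(0) = 0, h′(0) = 5, h′′(0) = -11.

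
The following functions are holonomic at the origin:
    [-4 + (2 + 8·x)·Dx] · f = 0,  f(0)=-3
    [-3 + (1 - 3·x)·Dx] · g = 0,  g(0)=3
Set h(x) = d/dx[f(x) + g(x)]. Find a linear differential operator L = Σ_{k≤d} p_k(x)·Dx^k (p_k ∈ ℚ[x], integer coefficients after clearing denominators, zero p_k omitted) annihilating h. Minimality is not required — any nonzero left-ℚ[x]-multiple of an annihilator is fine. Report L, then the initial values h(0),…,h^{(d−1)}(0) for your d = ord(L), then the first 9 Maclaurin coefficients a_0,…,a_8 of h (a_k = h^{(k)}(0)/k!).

L = (-90 - 108·x) + (-21 - 252·x - 378·x^2)·Dx + (4 + 13·x - 39·x^2 - 108·x^3)·Dx^2  (order 2).
h: a_k = 3, 66, 207, 1092, 3225, 14634, 40383, 178056, 454221, …
ICs: h(0) = 3, h′(0) = 66.

f: a_k = -3, -6, 6, -12, 30, -84, 252, -792, 2574, …
g: a_k = 3, 9, 27, 81, 243, 729, 2187, 6561, 19683, …
f+g: L₀ = lclm(L_f,L_g), ord ≤ 1+1.
h₀' ⇒ L via d/dx closure of L₀.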